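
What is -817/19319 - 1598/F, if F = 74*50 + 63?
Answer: -33946133/72697397 ≈ -0.46695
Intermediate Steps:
F = 3763 (F = 3700 + 63 = 3763)
-817/19319 - 1598/F = -817/19319 - 1598/3763 = -33946133/72697397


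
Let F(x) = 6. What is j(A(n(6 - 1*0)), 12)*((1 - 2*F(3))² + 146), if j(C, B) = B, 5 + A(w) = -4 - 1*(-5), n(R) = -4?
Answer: 3204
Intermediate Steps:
A(w) = -4 (A(w) = -5 + (-4 - 1*(-5)) = -5 + (-4 + 5) = -5 + 1 = -4)
j(A(n(6 - 1*0)), 12)*((1 - 2*F(3))² + 146) = 12*((1 - 2*6)² + 146) = 12*((1 - 12)² + 146) = 12*((-11)² + 146) = 12*(121 + 146) = 12*267 = 3204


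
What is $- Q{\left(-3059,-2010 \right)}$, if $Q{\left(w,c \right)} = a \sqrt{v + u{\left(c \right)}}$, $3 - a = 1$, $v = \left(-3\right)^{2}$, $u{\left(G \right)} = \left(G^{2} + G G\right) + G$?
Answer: $- 2 \sqrt{8078199} \approx -5684.4$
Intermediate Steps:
$u{\left(G \right)} = G + 2 G^{2}$ ($u{\left(G \right)} = \left(G^{2} + G^{2}\right) + G = 2 G^{2} + G = G + 2 G^{2}$)
$v = 9$
$a = 2$ ($a = 3 - 1 = 2$)
$Q{\left(w,c \right)} = 2 \sqrt{9 + c \left(1 + 2 c\right)}$
$- Q{\left(-3059,-2010 \right)} = - 2 \sqrt{9 - 2010 \left(1 + 2 \left(-2010\right)\right)} = - 2 \sqrt{9 - 2010 \left(1 - 4020\right)} = - 2 \sqrt{9 - -8078190} = - 2 \sqrt{9 + 8078190} = - 2 \sqrt{8078199}$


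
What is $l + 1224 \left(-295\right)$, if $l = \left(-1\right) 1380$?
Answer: $-362460$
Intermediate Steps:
$l = -1380$
$l + 1224 \left(-295\right) = -1380 + 1224 \left(-295\right) = -1380 - 361080 = -362460$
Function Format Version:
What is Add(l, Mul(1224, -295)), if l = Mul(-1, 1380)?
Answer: -362460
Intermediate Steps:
l = -1380
Add(l, Mul(1224, -295)) = Add(-1380, Mul(1224, -295)) = Add(-1380, -361080) = -362460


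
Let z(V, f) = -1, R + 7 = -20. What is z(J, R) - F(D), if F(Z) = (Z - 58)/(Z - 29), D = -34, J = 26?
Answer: -155/63 ≈ -2.4603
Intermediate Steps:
R = -27 (R = -7 - 20 = -27)
F(Z) = (-58 + Z)/(-29 + Z)
z(J, R) - F(D) = -1 - (-58 - 34)/(-29 - 34) = -1 - (-92)/(-63) = -1 - (-1)*(-92)/63 = -1 - 1*92/63 = -1 - 92/63 = -155/63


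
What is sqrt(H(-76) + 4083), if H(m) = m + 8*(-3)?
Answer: sqrt(3983) ≈ 63.111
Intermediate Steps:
H(m) = -24 + m (H(m) = m - 24 = -24 + m)
sqrt(H(-76) + 4083) = sqrt((-24 - 76) + 4083) = sqrt(-100 + 4083) = sqrt(3983)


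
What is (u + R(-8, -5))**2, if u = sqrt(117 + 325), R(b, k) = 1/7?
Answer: 21659/49 + 2*sqrt(442)/7 ≈ 448.03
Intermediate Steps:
R(b, k) = 1/7
u = sqrt(442) ≈ 21.024
(u + R(-8, -5))**2 = (sqrt(442) + 1/7)**2 = (1/7 + sqrt(442))**2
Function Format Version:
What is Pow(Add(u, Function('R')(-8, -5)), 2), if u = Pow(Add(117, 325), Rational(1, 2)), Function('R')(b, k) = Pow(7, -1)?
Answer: Add(Rational(21659, 49), Mul(Rational(2, 7), Pow(442, Rational(1, 2)))) ≈ 448.03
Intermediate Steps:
Function('R')(b, k) = Rational(1, 7)
u = Pow(442, Rational(1, 2)) ≈ 21.024
Pow(Add(u, Function('R')(-8, -5)), 2) = Pow(Add(Pow(442, Rational(1, 2)), Rational(1, 7)), 2) = Pow(Add(Rational(1, 7), Pow(442, Rational(1, 2))), 2)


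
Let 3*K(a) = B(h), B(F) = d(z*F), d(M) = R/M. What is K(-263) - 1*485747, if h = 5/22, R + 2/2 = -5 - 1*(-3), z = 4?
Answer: -4857481/10 ≈ -4.8575e+5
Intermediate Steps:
R = -3 (R = -1 + (-5 - 1*(-3)) = -1 + (-5 + 3) = -1 - 2 = -3)
h = 5/22 (h = 5*(1/22) = 5/22 ≈ 0.22727)
d(M) = -3/M
B(F) = -3/(4*F) (B(F) = -3*1/(4*F) = -3/(4*F))
K(a) = -11/10 (K(a) = (-3/(4*5/22))/3 = (-¾*22/5)/3 = (⅓)*(-33/10) = -11/10)
K(-263) - 1*485747 = -11/10 - 1*485747 = -11/10 - 485747 = -4857481/10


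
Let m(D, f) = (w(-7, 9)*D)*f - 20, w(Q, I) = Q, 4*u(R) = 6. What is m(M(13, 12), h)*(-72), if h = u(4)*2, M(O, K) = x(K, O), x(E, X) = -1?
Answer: -72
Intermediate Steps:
u(R) = 3/2 (u(R) = (¼)*6 = 3/2)
M(O, K) = -1
h = 3 (h = (3/2)*2 = 3)
m(D, f) = -20 - 7*D*f (m(D, f) = (-7*D)*f - 20 = -7*D*f - 20 = -20 - 7*D*f)
m(M(13, 12), h)*(-72) = (-20 - 7*(-1)*3)*(-72) = (-20 + 21)*(-72) = 1*(-72) = -72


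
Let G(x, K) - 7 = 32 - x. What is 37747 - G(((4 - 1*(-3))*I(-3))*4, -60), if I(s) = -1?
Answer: 37680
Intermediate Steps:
G(x, K) = 39 - x (G(x, K) = 7 + (32 - x) = 39 - x)
37747 - G(((4 - 1*(-3))*I(-3))*4, -60) = 37747 - (39 - (4 - 1*(-3))*(-1)*4) = 37747 - (39 - (4 + 3)*(-1)*4) = 37747 - (39 - 7*(-1)*4) = 37747 - (39 - (-7)*4) = 37747 - (39 - 1*(-28)) = 37747 - (39 + 28) = 37747 - 1*67 = 37747 - 67 = 37680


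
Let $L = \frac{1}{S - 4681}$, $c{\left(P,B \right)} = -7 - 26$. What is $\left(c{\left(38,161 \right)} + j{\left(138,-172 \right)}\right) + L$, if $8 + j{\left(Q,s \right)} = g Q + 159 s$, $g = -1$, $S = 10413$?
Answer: $- \frac{157784763}{5732} \approx -27527.0$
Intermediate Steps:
$c{\left(P,B \right)} = -33$
$j{\left(Q,s \right)} = -8 - Q + 159 s$ ($j{\left(Q,s \right)} = -8 - \left(Q - 159 s\right) = -8 - Q + 159 s$)
$L = \frac{1}{5732}$ ($L = \frac{1}{10413 - 4681} = \frac{1}{5732} \approx 0.00017446$)
$\left(c{\left(38,161 \right)} + j{\left(138,-172 \right)}\right) + L = \left(-33 - 27494\right) + \frac{1}{5732} = -27527 + \frac{1}{5732} = - \frac{157784763}{5732}$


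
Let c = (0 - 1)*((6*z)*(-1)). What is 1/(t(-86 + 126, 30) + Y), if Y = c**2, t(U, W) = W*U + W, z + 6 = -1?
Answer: 1/2994 ≈ 0.00033400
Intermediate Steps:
z = -7 (z = -6 - 1 = -7)
t(U, W) = W + U*W (t(U, W) = U*W + W = W + U*W)
c = -42 (c = (0 - 1)*((6*(-7))*(-1)) = -(-42)*(-1) = -1*42 = -42)
Y = 1764 (Y = (-42)**2 = 1764)
1/(t(-86 + 126, 30) + Y) = 1/(30*(1 + (-86 + 126)) + 1764) = 1/(30*(1 + 40) + 1764) = 1/(30*41 + 1764) = 1/(1230 + 1764) = 1/2994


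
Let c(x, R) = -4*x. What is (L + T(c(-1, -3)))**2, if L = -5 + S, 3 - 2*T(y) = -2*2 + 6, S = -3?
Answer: 225/4 ≈ 56.250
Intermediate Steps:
T(y) = 1/2 (T(y) = 3/2 - (-2*2 + 6)/2 = 3/2 - (-4 + 6)/2 = 3/2 - 1/2*2 = 3/2 - 1 = 1/2)
L = -8 (L = -5 - 3 = -8)
(L + T(c(-1, -3)))**2 = (-8 + 1/2)**2 = (-15/2)**2 = 225/4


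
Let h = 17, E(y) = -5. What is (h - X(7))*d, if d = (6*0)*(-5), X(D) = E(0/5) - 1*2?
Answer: 0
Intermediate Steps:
X(D) = -7 (X(D) = -5 - 1*2 = -5 - 2 = -7)
d = 0 (d = 0*(-5) = 0)
(h - X(7))*d = (17 - 1*(-7))*0 = (17 + 7)*0 = 24*0 = 0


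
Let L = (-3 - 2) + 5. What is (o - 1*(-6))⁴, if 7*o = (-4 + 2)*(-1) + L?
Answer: 3748096/2401 ≈ 1561.1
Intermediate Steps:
L = 0 (L = -5 + 5 = 0)
o = 2/7 (o = ((-4 + 2)*(-1) + 0)/7 = (-2*(-1) + 0)/7 = (2 + 0)/7 = (⅐)*2 = 2/7 ≈ 0.28571)
(o - 1*(-6))⁴ = (2/7 - 1*(-6))⁴ = (2/7 + 6)⁴ = (44/7)⁴ = 3748096/2401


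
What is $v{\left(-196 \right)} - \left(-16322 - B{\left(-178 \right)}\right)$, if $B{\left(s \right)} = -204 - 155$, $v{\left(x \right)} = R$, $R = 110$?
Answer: $16073$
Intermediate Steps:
$v{\left(x \right)} = 110$
$B{\left(s \right)} = -359$
$v{\left(-196 \right)} - \left(-16322 - B{\left(-178 \right)}\right) = 110 - \left(-16322 - -359\right) = 110 - \left(-16322 + 359\right) = 110 - -15963 = 110 + 15963 = 16073$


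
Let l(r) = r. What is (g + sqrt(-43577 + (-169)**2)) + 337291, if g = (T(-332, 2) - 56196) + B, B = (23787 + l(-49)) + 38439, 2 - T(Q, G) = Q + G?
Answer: 343604 + 2*I*sqrt(3754) ≈ 3.436e+5 + 122.54*I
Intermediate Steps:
T(Q, G) = 2 - G - Q (T(Q, G) = 2 - (Q + G) = 2 - (G + Q) = 2 + (-G - Q) = 2 - G - Q)
B = 62177 (B = (23787 - 49) + 38439 = 23738 + 38439 = 62177)
g = 6313 (g = ((2 - 1*2 - 1*(-332)) - 56196) + 62177 = ((2 - 2 + 332) - 56196) + 62177 = (332 - 56196) + 62177 = -55864 + 62177 = 6313)
(g + sqrt(-43577 + (-169)**2)) + 337291 = (6313 + sqrt(-43577 + (-169)**2)) + 337291 = (6313 + sqrt(-43577 + 28561)) + 337291 = (6313 + sqrt(-15016)) + 337291 = (6313 + 2*I*sqrt(3754)) + 337291 = 343604 + 2*I*sqrt(3754)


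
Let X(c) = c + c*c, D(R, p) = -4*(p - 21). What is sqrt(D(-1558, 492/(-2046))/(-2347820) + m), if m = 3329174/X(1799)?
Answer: sqrt(4798447388364221200962353)/2160436964070 ≈ 1.0139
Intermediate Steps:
D(R, p) = 84 - 4*p (D(R, p) = -4*(-21 + p) = 84 - 4*p)
X(c) = c + c**2
m = 1664587/1619100 (m = 3329174/((1799*(1 + 1799))) = 3329174/((1799*1800)) = 3329174/3238200 = 3329174*(1/3238200) = 1664587/1619100 ≈ 1.0281)
sqrt(D(-1558, 492/(-2046))/(-2347820) + m) = sqrt((84 - 1968/(-2046))/(-2347820) + 1664587/1619100) = sqrt((84 - 1968*(-1)/2046)*(-1/2347820) + 1664587/1619100) = sqrt((84 - 4*(-82/341))*(-1/2347820) + 1664587/1619100) = sqrt((84 + 328/341)*(-1/2347820) + 1664587/1619100) = sqrt((28972/341)*(-1/2347820) + 1664587/1619100) = sqrt(-7243/200151655 + 1664587/1619100) = sqrt(66631623160037/64813108922100) = sqrt(4798447388364221200962353)/2160436964070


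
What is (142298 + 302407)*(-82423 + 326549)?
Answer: 108564052830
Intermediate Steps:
(142298 + 302407)*(-82423 + 326549) = 444705*244126 = 108564052830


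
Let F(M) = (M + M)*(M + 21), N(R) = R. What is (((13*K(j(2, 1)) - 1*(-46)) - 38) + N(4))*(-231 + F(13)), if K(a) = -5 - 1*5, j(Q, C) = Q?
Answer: -77054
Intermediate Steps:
K(a) = -10 (K(a) = -5 - 5 = -10)
F(M) = 2*M*(21 + M) (F(M) = (2*M)*(21 + M) = 2*M*(21 + M))
(((13*K(j(2, 1)) - 1*(-46)) - 38) + N(4))*(-231 + F(13)) = (((13*(-10) - 1*(-46)) - 38) + 4)*(-231 + 2*13*(21 + 13)) = (((-130 + 46) - 38) + 4)*(-231 + 2*13*34) = ((-84 - 38) + 4)*(-231 + 884) = (-122 + 4)*653 = -118*653 = -77054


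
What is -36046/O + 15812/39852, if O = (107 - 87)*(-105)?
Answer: 61237933/3487050 ≈ 17.562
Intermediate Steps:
O = -2100 (O = 20*(-105) = -2100)
-36046/O + 15812/39852 = -36046/(-2100) + 15812/39852 = -36046*(-1/2100) + 15812*(1/39852) = 18023/1050 + 3953/9963 = 61237933/3487050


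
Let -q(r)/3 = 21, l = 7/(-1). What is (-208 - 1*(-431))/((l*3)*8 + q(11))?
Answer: -223/231 ≈ -0.96537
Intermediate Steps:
l = -7 (l = 7*(-1) = -7)
q(r) = -63 (q(r) = -3*21 = -63)
(-208 - 1*(-431))/((l*3)*8 + q(11)) = (-208 - 1*(-431))/(-7*3*8 - 63) = (-208 + 431)/(-21*8 - 63) = 223/(-168 - 63) = 223/(-231) = 223*(-1/231) = -223/231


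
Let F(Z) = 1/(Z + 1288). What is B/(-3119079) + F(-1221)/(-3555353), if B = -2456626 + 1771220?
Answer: 163269635528227/742991600952429 ≈ 0.21975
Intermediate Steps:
B = -685406
F(Z) = 1/(1288 + Z)
B/(-3119079) + F(-1221)/(-3555353) = -685406/(-3119079) + 1/((1288 - 1221)*(-3555353)) = -685406*(-1/3119079) - 1/3555353/67 = 685406/3119079 + (1/67)*(-1/3555353) = 685406/3119079 - 1/238208651 = 163269635528227/742991600952429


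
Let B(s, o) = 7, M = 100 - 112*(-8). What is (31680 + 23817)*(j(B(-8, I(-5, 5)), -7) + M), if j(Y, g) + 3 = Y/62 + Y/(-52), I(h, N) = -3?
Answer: 6833307189/124 ≈ 5.5107e+7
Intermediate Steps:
M = 996 (M = 100 + 896 = 996)
j(Y, g) = -3 - 5*Y/1612 (j(Y, g) = -3 + (Y/62 + Y/(-52)) = -3 + (Y*(1/62) + Y*(-1/52)) = -3 + (Y/62 - Y/52) = -3 - 5*Y/1612)
(31680 + 23817)*(j(B(-8, I(-5, 5)), -7) + M) = (31680 + 23817)*((-3 - 5/1612*7) + 996) = 55497*((-3 - 35/1612) + 996) = 55497*(-4871/1612 + 996) = 55497*(1600681/1612) = 6833307189/124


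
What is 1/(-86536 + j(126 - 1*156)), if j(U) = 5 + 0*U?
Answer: -1/86531 ≈ -1.1557e-5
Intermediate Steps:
j(U) = 5 (j(U) = 5 + 0 = 5)
1/(-86536 + j(126 - 1*156)) = 1/(-86536 + 5) = 1/(-86531) = -1/86531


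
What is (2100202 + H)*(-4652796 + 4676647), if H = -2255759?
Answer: -3710190007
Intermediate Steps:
(2100202 + H)*(-4652796 + 4676647) = (2100202 - 2255759)*(-4652796 + 4676647) = -155557*23851 = -3710190007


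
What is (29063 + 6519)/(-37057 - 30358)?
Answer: -35582/67415 ≈ -0.52781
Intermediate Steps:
(29063 + 6519)/(-37057 - 30358) = 35582/(-67415) = 35582*(-1/67415) = -35582/67415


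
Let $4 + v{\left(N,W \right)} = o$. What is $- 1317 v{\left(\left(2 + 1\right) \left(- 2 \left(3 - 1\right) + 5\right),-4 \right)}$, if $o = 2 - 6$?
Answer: $10536$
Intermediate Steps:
$o = -4$ ($o = 2 - 6 = -4$)
$v{\left(N,W \right)} = -8$ ($v{\left(N,W \right)} = -4 - 4 = -8$)
$- 1317 v{\left(\left(2 + 1\right) \left(- 2 \left(3 - 1\right) + 5\right),-4 \right)} = \left(-1317\right) \left(-8\right) = 10536$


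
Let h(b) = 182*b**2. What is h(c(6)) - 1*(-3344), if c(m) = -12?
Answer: 29552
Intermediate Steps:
h(c(6)) - 1*(-3344) = 182*(-12)**2 - 1*(-3344) = 182*144 + 3344 = 26208 + 3344 = 29552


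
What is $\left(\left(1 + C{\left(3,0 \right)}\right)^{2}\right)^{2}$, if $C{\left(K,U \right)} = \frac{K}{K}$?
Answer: $16$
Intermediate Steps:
$C{\left(K,U \right)} = 1$
$\left(\left(1 + C{\left(3,0 \right)}\right)^{2}\right)^{2} = \left(\left(1 + 1\right)^{2}\right)^{2} = \left(2^{2}\right)^{2} = 4^{2} = 16$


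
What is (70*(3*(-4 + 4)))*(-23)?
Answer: 0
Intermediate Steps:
(70*(3*(-4 + 4)))*(-23) = (70*(3*0))*(-23) = (70*0)*(-23) = 0*(-23) = 0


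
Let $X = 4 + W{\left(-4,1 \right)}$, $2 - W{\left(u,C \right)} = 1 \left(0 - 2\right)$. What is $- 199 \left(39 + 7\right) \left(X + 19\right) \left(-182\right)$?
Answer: $44982756$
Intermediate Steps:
$W{\left(u,C \right)} = 4$ ($W{\left(u,C \right)} = 2 - 1 \left(0 - 2\right) = 2 - 1 \left(-2\right) = 2 - -2 = 2 + 2 = 4$)
$X = 8$ ($X = 4 + 4 = 8$)
$- 199 \left(39 + 7\right) \left(X + 19\right) \left(-182\right) = - 199 \left(39 + 7\right) \left(8 + 19\right) \left(-182\right) = - 199 \cdot 46 \cdot 27 \left(-182\right) = \left(-199\right) 1242 \left(-182\right) = \left(-247158\right) \left(-182\right) = 44982756$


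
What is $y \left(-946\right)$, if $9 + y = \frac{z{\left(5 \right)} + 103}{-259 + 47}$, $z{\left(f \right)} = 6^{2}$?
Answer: $\frac{968231}{106} \approx 9134.3$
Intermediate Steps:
$z{\left(f \right)} = 36$
$y = - \frac{2047}{212}$ ($y = -9 + \frac{36 + 103}{-259 + 47} = -9 + \frac{139}{-212} = -9 + 139 \left(- \frac{1}{212}\right) = -9 - \frac{139}{212} = - \frac{2047}{212} \approx -9.6557$)
$y \left(-946\right) = \left(- \frac{2047}{212}\right) \left(-946\right) = \frac{968231}{106}$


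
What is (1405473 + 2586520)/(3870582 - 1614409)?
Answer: 3991993/2256173 ≈ 1.7694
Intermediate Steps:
(1405473 + 2586520)/(3870582 - 1614409) = 3991993/2256173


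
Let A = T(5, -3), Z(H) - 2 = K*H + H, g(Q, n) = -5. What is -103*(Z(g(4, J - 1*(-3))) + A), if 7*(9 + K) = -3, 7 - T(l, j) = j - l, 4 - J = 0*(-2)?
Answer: -42642/7 ≈ -6091.7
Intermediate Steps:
J = 4 (J = 4 - 0*(-2) = 4 - 1*0 = 4 + 0 = 4)
T(l, j) = 7 + l - j (T(l, j) = 7 - (j - l) = 7 + (l - j) = 7 + l - j)
K = -66/7 (K = -9 + (1/7)*(-3) = -9 - 3/7 = -66/7 ≈ -9.4286)
Z(H) = 2 - 59*H/7 (Z(H) = 2 + (-66*H/7 + H) = 2 - 59*H/7)
A = 15 (A = 7 + 5 - 1*(-3) = 7 + 5 + 3 = 15)
-103*(Z(g(4, J - 1*(-3))) + A) = -103*((2 - 59/7*(-5)) + 15) = -103*((2 + 295/7) + 15) = -103*(309/7 + 15) = -103*414/7 = -42642/7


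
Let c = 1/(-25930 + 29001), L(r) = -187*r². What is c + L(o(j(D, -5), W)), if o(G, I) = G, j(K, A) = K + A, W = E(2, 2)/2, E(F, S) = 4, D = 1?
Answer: -9188431/3071 ≈ -2992.0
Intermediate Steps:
W = 2 (W = 4/2 = 4*(½) = 2)
j(K, A) = A + K
c = 1/3071 ≈ 0.00032563
c + L(o(j(D, -5), W)) = 1/3071 - 187*(-5 + 1)² = 1/3071 - 187*(-4)² = 1/3071 - 187*16 = 1/3071 - 2992 = -9188431/3071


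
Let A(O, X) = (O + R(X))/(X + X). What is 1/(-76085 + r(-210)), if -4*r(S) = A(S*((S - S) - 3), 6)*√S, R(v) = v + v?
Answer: -486944/37049374669 + 428*I*√210/185246873345 ≈ -1.3143e-5 + 3.3481e-8*I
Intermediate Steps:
R(v) = 2*v
A(O, X) = (O + 2*X)/(2*X) (A(O, X) = (O + 2*X)/(X + X) = (O + 2*X)/((2*X)) = (O + 2*X)*(1/(2*X)) = (O + 2*X)/(2*X))
r(S) = -√S*(1 - S/4)/4 (r(S) = -(6 + (S*((S - S) - 3))/2)/6*√S/4 = -(6 + (S*(0 - 3))/2)/6*√S/4 = -(6 + (S*(-3))/2)/6*√S/4 = -(6 + (-3*S)/2)/6*√S/4 = -(6 - 3*S/2)/6*√S/4 = -(1 - S/4)*√S/4 = -√S*(1 - S/4)/4)
1/(-76085 + r(-210)) = 1/(-76085 + √(-210)*(-4 - 210)/16) = 1/(-76085 + (1/16)*(I*√210)*(-214)) = 1/(-76085 - 107*I*√210/8)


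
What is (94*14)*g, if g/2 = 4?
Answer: 10528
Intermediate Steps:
g = 8 (g = 2*4 = 8)
(94*14)*g = (94*14)*8 = 1316*8 = 10528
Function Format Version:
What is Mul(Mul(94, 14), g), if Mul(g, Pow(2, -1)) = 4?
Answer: 10528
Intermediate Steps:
g = 8 (g = Mul(2, 4) = 8)
Mul(Mul(94, 14), g) = Mul(Mul(94, 14), 8) = Mul(1316, 8) = 10528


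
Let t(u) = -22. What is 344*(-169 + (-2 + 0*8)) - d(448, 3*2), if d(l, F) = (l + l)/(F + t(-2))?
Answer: -58768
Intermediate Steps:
d(l, F) = 2*l/(-22 + F) (d(l, F) = (l + l)/(F - 22) = (2*l)/(-22 + F) = 2*l/(-22 + F))
344*(-169 + (-2 + 0*8)) - d(448, 3*2) = 344*(-169 + (-2 + 0*8)) - 2*448/(-22 + 3*2) = 344*(-169 + (-2 + 0)) - 2*448/(-22 + 6) = 344*(-169 - 2) - 2*448/(-16) = 344*(-171) - 2*448*(-1)/16 = -58824 - 1*(-56) = -58824 + 56 = -58768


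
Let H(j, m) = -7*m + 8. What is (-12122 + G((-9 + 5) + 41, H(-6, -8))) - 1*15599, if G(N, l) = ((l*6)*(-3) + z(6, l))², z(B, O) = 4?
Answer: 1290183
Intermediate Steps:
H(j, m) = 8 - 7*m
G(N, l) = (4 - 18*l)² (G(N, l) = ((l*6)*(-3) + 4)² = ((6*l)*(-3) + 4)² = (-18*l + 4)² = (4 - 18*l)²)
(-12122 + G((-9 + 5) + 41, H(-6, -8))) - 1*15599 = (-12122 + 4*(-2 + 9*(8 - 7*(-8)))²) - 1*15599 = (-12122 + 4*(-2 + 9*(8 + 56))²) - 15599 = (-12122 + 4*(-2 + 9*64)²) - 15599 = (-12122 + 4*(-2 + 576)²) - 15599 = (-12122 + 4*574²) - 15599 = (-12122 + 4*329476) - 15599 = (-12122 + 1317904) - 15599 = 1305782 - 15599 = 1290183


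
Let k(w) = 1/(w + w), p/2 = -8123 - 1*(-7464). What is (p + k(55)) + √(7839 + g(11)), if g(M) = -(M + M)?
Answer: -144979/110 + √7817 ≈ -1229.6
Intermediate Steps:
p = -1318 (p = 2*(-8123 - 1*(-7464)) = 2*(-8123 + 7464) = 2*(-659) = -1318)
g(M) = -2*M
k(w) = 1/(2*w)
(p + k(55)) + √(7839 + g(11)) = (-1318 + (½)/55) + √(7839 - 2*11) = (-1318 + (½)*(1/55)) + √(7839 - 22) = (-1318 + 1/110) + √7817 = -144979/110 + √7817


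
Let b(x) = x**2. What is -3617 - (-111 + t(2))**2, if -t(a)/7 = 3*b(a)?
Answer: -41642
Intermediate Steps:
t(a) = -21*a**2
-3617 - (-111 + t(2))**2 = -3617 - (-111 - 21*2**2)**2 = -3617 - (-111 - 21*4)**2 = -3617 - (-111 - 84)**2 = -3617 - 1*(-195)**2 = -3617 - 1*38025 = -3617 - 38025 = -41642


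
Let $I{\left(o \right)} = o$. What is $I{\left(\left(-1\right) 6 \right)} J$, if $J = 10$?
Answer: $-60$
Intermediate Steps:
$I{\left(\left(-1\right) 6 \right)} J = \left(-1\right) 6 \cdot 10 = \left(-6\right) 10 = -60$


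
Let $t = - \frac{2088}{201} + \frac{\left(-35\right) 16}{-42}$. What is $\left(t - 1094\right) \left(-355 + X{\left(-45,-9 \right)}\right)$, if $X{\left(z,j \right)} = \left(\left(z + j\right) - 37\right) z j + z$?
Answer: $\frac{8170096010}{201} \approx 4.0647 \cdot 10^{7}$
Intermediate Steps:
$X{\left(z,j \right)} = z + j z \left(-37 + j + z\right)$ ($X{\left(z,j \right)} = \left(\left(j + z\right) - 37\right) z j + z = \left(-37 + j + z\right) z j + z = z \left(-37 + j + z\right) j + z = j z \left(-37 + j + z\right) + z = z + j z \left(-37 + j + z\right)$)
$t = \frac{592}{201}$ ($t = \left(-2088\right) \frac{1}{201} - - \frac{40}{3} = - \frac{696}{67} + \frac{40}{3} = \frac{592}{201} \approx 2.9453$)
$\left(t - 1094\right) \left(-355 + X{\left(-45,-9 \right)}\right) = \left(\frac{592}{201} - 1094\right) \left(-355 - 45 \left(1 + \left(-9\right)^{2} - -333 - -405\right)\right) = - \frac{219302 \left(-355 - 45 \left(1 + 81 + 333 + 405\right)\right)}{201} = - \frac{219302 \left(-355 - 36900\right)}{201} = \left(- \frac{219302}{201}\right) \left(-37255\right) = \frac{8170096010}{201}$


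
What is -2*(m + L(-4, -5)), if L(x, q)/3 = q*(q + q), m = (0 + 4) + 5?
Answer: -318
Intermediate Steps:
m = 9 (m = 4 + 5 = 9)
L(x, q) = 6*q² (L(x, q) = 3*(q*(q + q)) = 3*(q*(2*q)) = 3*(2*q²) = 6*q²)
-2*(m + L(-4, -5)) = -2*(9 + 6*(-5)²) = -2*(9 + 6*25) = -2*(9 + 150) = -2*159 = -318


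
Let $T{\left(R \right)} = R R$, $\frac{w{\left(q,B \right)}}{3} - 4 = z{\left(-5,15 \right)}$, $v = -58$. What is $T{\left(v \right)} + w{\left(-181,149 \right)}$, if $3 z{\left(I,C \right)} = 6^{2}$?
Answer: $3412$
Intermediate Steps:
$z{\left(I,C \right)} = 12$ ($z{\left(I,C \right)} = \frac{6^{2}}{3} = \frac{1}{3} \cdot 36 = 12$)
$w{\left(q,B \right)} = 48$ ($w{\left(q,B \right)} = 12 + 3 \cdot 12 = 12 + 36 = 48$)
$T{\left(R \right)} = R^{2}$
$T{\left(v \right)} + w{\left(-181,149 \right)} = \left(-58\right)^{2} + 48 = 3364 + 48 = 3412$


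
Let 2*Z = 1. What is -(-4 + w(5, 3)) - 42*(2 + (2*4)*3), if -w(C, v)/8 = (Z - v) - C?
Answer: -1148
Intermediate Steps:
Z = ½ (Z = (½)*1 = ½ ≈ 0.50000)
w(C, v) = -4 + 8*C + 8*v (w(C, v) = -8*((½ - v) - C) = -8*(½ - C - v) = -4 + 8*C + 8*v)
-(-4 + w(5, 3)) - 42*(2 + (2*4)*3) = -(-4 + (-4 + 8*5 + 8*3)) - 42*(2 + (2*4)*3) = -(-4 + (-4 + 40 + 24)) - 42*(2 + 8*3) = -(-4 + 60) - 42*(2 + 24) = -1*56 - 42*26 = -56 - 1092 = -1148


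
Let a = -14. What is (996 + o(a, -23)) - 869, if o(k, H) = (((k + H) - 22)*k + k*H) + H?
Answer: 1252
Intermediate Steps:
o(k, H) = H + H*k + k*(-22 + H + k) (o(k, H) = (((H + k) - 22)*k + H*k) + H = ((-22 + H + k)*k + H*k) + H = (k*(-22 + H + k) + H*k) + H = (H*k + k*(-22 + H + k)) + H = H + H*k + k*(-22 + H + k))
(996 + o(a, -23)) - 869 = (996 + (-23 + (-14)² - 22*(-14) + 2*(-23)*(-14))) - 869 = (996 + (-23 + 196 + 308 + 644)) - 869 = (996 + 1125) - 869 = 2121 - 869 = 1252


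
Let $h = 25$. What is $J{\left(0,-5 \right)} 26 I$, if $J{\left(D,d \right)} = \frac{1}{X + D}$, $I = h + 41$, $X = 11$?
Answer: $156$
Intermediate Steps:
$I = 66$ ($I = 25 + 41 = 66$)
$J{\left(D,d \right)} = \frac{1}{11 + D}$
$J{\left(0,-5 \right)} 26 I = \frac{1}{11 + 0} \cdot 26 \cdot 66 = \frac{1}{11} \cdot 26 \cdot 66 = \frac{26}{11} \cdot 66 = 156$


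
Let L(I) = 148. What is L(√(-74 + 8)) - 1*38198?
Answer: -38050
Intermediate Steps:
L(√(-74 + 8)) - 1*38198 = 148 - 1*38198 = 148 - 38198 = -38050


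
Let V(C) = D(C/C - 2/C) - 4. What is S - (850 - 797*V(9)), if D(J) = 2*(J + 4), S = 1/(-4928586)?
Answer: 52900156397/14785758 ≈ 3577.8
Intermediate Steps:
S = -1/4928586 ≈ -2.0290e-7
D(J) = 8 + 2*J (D(J) = 2*(4 + J) = 8 + 2*J)
V(C) = 6 - 4/C (V(C) = (8 + 2*(C/C - 2/C)) - 4 = (8 + 2*(1 - 2/C)) - 4 = (8 + (2 - 4/C)) - 4 = (10 - 4/C) - 4 = 6 - 4/C)
S - (850 - 797*V(9)) = -1/4928586 - (850 - 797*(6 - 4/9)) = -1/4928586 - (850 - 797*50/9) = -1/4928586 - (850 - 39850/9) = -1/4928586 - 1*(-32200/9) = -1/4928586 + 32200/9 = 52900156397/14785758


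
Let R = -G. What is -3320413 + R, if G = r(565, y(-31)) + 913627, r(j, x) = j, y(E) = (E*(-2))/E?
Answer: -4234605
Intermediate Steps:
y(E) = -2 (y(E) = (-2*E)/E = -2)
G = 914192 (G = 565 + 913627 = 914192)
R = -914192 (R = -1*914192 = -914192)
-3320413 + R = -3320413 - 914192 = -4234605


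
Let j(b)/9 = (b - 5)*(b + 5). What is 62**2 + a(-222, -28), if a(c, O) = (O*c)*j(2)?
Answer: -1170980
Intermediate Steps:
j(b) = 9*(-5 + b)*(5 + b) (j(b) = 9*((b - 5)*(b + 5)) = 9*((-5 + b)*(5 + b)) = 9*(-5 + b)*(5 + b))
a(c, O) = -189*O*c (a(c, O) = (O*c)*(-225 + 9*2**2) = (O*c)*(-225 + 9*4) = (O*c)*(-225 + 36) = (O*c)*(-189) = -189*O*c)
62**2 + a(-222, -28) = 62**2 - 189*(-28)*(-222) = 3844 - 1174824 = -1170980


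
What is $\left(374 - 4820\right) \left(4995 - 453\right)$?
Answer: $-20193732$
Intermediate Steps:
$\left(374 - 4820\right) \left(4995 - 453\right) = \left(-4446\right) 4542 = -20193732$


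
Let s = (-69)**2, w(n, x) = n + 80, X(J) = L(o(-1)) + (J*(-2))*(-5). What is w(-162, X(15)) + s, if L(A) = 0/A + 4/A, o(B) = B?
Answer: 4679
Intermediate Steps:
L(A) = 4/A (L(A) = 0 + 4/A = 4/A)
X(J) = -4 + 10*J (X(J) = 4/(-1) + (J*(-2))*(-5) = 4*(-1) - 2*J*(-5) = -4 + 10*J)
w(n, x) = 80 + n
s = 4761
w(-162, X(15)) + s = (80 - 162) + 4761 = -82 + 4761 = 4679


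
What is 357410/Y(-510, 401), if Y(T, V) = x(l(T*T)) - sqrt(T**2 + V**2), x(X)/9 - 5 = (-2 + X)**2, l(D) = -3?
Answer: -96500700/348001 - 357410*sqrt(420901)/348001 ≈ -943.61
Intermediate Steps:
x(X) = 45 + 9*(-2 + X)**2
Y(T, V) = 270 - sqrt(T**2 + V**2) (Y(T, V) = (45 + 9*(-2 - 3)**2) - sqrt(T**2 + V**2) = (45 + 9*(-5)**2) - sqrt(T**2 + V**2) = (45 + 9*25) - sqrt(T**2 + V**2) = (45 + 225) - sqrt(T**2 + V**2) = 270 - sqrt(T**2 + V**2))
357410/Y(-510, 401) = 357410/(270 - sqrt((-510)**2 + 401**2)) = 357410/(270 - sqrt(260100 + 160801)) = 357410/(270 - sqrt(420901))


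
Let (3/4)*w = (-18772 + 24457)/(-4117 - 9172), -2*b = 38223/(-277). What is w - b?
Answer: -512144767/7362106 ≈ -69.565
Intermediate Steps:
b = 38223/554 (b = -38223/(2*(-277)) = -38223*(-1)/(2*277) = -½*(-38223/277) = 38223/554 ≈ 68.995)
w = -7580/13289 (w = 4*((-18772 + 24457)/(-4117 - 9172))/3 = 4*(5685/(-13289))/3 = 4*(5685*(-1/13289))/3 = (4/3)*(-5685/13289) = -7580/13289 ≈ -0.57040)
w - b = -7580/13289 - 1*38223/554 = -7580/13289 - 38223/554 = -512144767/7362106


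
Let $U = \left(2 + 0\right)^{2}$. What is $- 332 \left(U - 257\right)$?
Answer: $83996$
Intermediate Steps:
$U = 4$ ($U = 2^{2} = 4$)
$- 332 \left(U - 257\right) = - 332 \left(4 - 257\right) = \left(-332\right) \left(-253\right) = 83996$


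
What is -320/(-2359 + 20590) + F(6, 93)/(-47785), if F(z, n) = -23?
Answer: -14871887/871168335 ≈ -0.017071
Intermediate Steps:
-320/(-2359 + 20590) + F(6, 93)/(-47785) = -320/(-2359 + 20590) - 23/(-47785) = -320/18231 - 23*(-1/47785) = -320*1/18231 + 23/47785 = -320/18231 + 23/47785 = -14871887/871168335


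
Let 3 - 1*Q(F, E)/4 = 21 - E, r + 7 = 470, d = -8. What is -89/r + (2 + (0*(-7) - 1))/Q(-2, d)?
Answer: -9719/48152 ≈ -0.20184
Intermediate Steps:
r = 463 (r = -7 + 470 = 463)
Q(F, E) = -72 + 4*E (Q(F, E) = 12 - 4*(21 - E) = 12 + (-84 + 4*E) = -72 + 4*E)
-89/r + (2 + (0*(-7) - 1))/Q(-2, d) = -89/463 + (2 + (0*(-7) - 1))/(-72 + 4*(-8)) = -89*1/463 + (2 + (0 - 1))/(-72 - 32) = -89/463 + (2 - 1)/(-104) = -89/463 + 1*(-1/104) = -89/463 - 1/104 = -9719/48152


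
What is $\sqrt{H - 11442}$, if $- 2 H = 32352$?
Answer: $i \sqrt{27618} \approx 166.19 i$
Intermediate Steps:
$H = -16176$ ($H = \left(- \frac{1}{2}\right) 32352 = -16176$)
$\sqrt{H - 11442} = \sqrt{-16176 - 11442} = \sqrt{-27618} = i \sqrt{27618}$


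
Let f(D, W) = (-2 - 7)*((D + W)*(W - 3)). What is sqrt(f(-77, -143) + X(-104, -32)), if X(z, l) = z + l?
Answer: 8*I*sqrt(4519) ≈ 537.79*I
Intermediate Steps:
X(z, l) = l + z
f(D, W) = -9*(-3 + W)*(D + W) (f(D, W) = -9*(D + W)*(-3 + W) = -9*(-3 + W)*(D + W))
sqrt(f(-77, -143) + X(-104, -32)) = sqrt((-9*(-143)**2 + 27*(-77) + 27*(-143) - 9*(-77)*(-143)) + (-32 - 104)) = sqrt((-9*20449 - 2079 - 3861 - 99099) - 136) = sqrt((-184041 - 2079 - 3861 - 99099) - 136) = sqrt(-289080 - 136) = sqrt(-289216) = 8*I*sqrt(4519)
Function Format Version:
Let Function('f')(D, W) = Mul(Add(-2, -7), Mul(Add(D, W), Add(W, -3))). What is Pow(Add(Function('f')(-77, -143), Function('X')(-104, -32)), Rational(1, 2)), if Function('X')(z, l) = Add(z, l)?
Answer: Mul(8, I, Pow(4519, Rational(1, 2))) ≈ Mul(537.79, I)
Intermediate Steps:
Function('X')(z, l) = Add(l, z)
Function('f')(D, W) = Mul(-9, Add(-3, W), Add(D, W)) (Function('f')(D, W) = Mul(-9, Mul(Add(D, W), Add(-3, W))) = Mul(-9, Mul(Add(-3, W), Add(D, W))) = Mul(-9, Add(-3, W), Add(D, W)))
Pow(Add(Function('f')(-77, -143), Function('X')(-104, -32)), Rational(1, 2)) = Pow(Add(Add(Mul(-9, Pow(-143, 2)), Mul(27, -77), Mul(27, -143), Mul(-9, -77, -143)), Add(-32, -104)), Rational(1, 2)) = Pow(Add(Add(Mul(-9, 20449), -2079, -3861, -99099), -136), Rational(1, 2)) = Pow(Add(Add(-184041, -2079, -3861, -99099), -136), Rational(1, 2)) = Pow(Add(-289080, -136), Rational(1, 2)) = Pow(-289216, Rational(1, 2)) = Mul(8, I, Pow(4519, Rational(1, 2)))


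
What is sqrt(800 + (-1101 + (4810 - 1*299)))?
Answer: sqrt(4210) ≈ 64.885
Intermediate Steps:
sqrt(800 + (-1101 + (4810 - 1*299))) = sqrt(800 + (-1101 + (4810 - 299))) = sqrt(800 + (-1101 + 4511)) = sqrt(800 + 3410) = sqrt(4210)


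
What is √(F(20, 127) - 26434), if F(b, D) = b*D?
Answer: I*√23894 ≈ 154.58*I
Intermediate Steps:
F(b, D) = D*b
√(F(20, 127) - 26434) = √(127*20 - 26434) = √(2540 - 26434) = √(-23894) = I*√23894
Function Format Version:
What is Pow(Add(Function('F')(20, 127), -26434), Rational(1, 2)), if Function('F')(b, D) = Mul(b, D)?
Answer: Mul(I, Pow(23894, Rational(1, 2))) ≈ Mul(154.58, I)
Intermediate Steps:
Function('F')(b, D) = Mul(D, b)
Pow(Add(Function('F')(20, 127), -26434), Rational(1, 2)) = Pow(Add(Mul(127, 20), -26434), Rational(1, 2)) = Pow(Add(2540, -26434), Rational(1, 2)) = Pow(-23894, Rational(1, 2)) = Mul(I, Pow(23894, Rational(1, 2)))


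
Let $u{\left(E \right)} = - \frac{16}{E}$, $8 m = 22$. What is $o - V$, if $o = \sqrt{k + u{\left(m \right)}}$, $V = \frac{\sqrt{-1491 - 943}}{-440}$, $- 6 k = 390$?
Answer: $\frac{i \left(\sqrt{2434} + 40 \sqrt{8569}\right)}{440} \approx 8.5275 i$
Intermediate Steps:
$k = -65$ ($k = \left(- \frac{1}{6}\right) 390 = -65$)
$m = \frac{11}{4}$ ($m = \frac{1}{8} \cdot 22 = \frac{11}{4} \approx 2.75$)
$V = - \frac{i \sqrt{2434}}{440}$ ($V = \sqrt{-2434} \left(- \frac{1}{440}\right) = i \sqrt{2434} \left(- \frac{1}{440}\right) = - \frac{i \sqrt{2434}}{440} \approx - 0.11213 i$)
$o = \frac{i \sqrt{8569}}{11}$ ($o = \sqrt{-65 - \frac{16}{\frac{11}{4}}} = \sqrt{-65 - \frac{64}{11}} = \sqrt{- \frac{779}{11}} = \frac{i \sqrt{8569}}{11} \approx 8.4154 i$)
$o - V = \frac{i \sqrt{8569}}{11} - - \frac{i \sqrt{2434}}{440} = \frac{i \sqrt{8569}}{11} + \frac{i \sqrt{2434}}{440}$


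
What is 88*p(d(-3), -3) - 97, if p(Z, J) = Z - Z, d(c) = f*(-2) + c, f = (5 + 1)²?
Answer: -97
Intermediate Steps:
f = 36 (f = 6² = 36)
d(c) = -72 + c (d(c) = 36*(-2) + c = -72 + c)
p(Z, J) = 0
88*p(d(-3), -3) - 97 = 88*0 - 97 = 0 - 97 = -97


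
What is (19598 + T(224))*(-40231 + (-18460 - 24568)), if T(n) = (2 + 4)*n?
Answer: -1743609978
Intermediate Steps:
T(n) = 6*n
(19598 + T(224))*(-40231 + (-18460 - 24568)) = (19598 + 6*224)*(-40231 + (-18460 - 24568)) = (19598 + 1344)*(-40231 - 43028) = 20942*(-83259) = -1743609978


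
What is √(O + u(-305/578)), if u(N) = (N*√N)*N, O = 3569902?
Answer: √(1378700093571808 + 3162850*I*√610)/19652 ≈ 1889.4 + 5.3527e-5*I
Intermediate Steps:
u(N) = N^(5/2) (u(N) = N^(3/2)*N = N^(5/2))
√(O + u(-305/578)) = √(3569902 + (-305/578)^(5/2)) = √(3569902 + 93025*I*√610/11358856)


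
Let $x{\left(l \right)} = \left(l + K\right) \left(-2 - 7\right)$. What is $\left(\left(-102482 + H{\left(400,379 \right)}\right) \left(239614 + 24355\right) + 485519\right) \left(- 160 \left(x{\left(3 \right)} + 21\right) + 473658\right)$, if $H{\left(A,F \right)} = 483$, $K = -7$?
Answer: $-12507262229187456$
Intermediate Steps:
$x{\left(l \right)} = 63 - 9 l$ ($x{\left(l \right)} = \left(l - 7\right) \left(-2 - 7\right) = \left(-7 + l\right) \left(-9\right) = 63 - 9 l$)
$\left(\left(-102482 + H{\left(400,379 \right)}\right) \left(239614 + 24355\right) + 485519\right) \left(- 160 \left(x{\left(3 \right)} + 21\right) + 473658\right) = \left(\left(-102482 + 483\right) \left(239614 + 24355\right) + 485519\right) \left(- 160 \left(\left(63 - 27\right) + 21\right) + 473658\right) = \left(\left(-101999\right) 263969 + 485519\right) \left(- 160 \left(\left(63 - 27\right) + 21\right) + 473658\right) = \left(-26924574031 + 485519\right) \left(- 160 \left(36 + 21\right) + 473658\right) = - 26924088512 \left(\left(-160\right) 57 + 473658\right) = - 26924088512 \left(-9120 + 473658\right) = \left(-26924088512\right) 464538 = -12507262229187456$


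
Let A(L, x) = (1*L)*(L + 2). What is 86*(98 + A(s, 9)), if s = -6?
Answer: 10492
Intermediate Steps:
A(L, x) = L*(2 + L)
86*(98 + A(s, 9)) = 86*(98 - 6*(2 - 6)) = 86*(98 - 6*(-4)) = 86*(98 + 24) = 86*122 = 10492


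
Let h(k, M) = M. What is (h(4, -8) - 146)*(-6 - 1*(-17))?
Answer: -1694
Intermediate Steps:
(h(4, -8) - 146)*(-6 - 1*(-17)) = (-8 - 146)*(-6 - 1*(-17)) = -154*(-6 + 17) = -154*11 = -1694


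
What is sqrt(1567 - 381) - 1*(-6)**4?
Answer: -1296 + sqrt(1186) ≈ -1261.6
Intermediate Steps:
sqrt(1567 - 381) - 1*(-6)**4 = sqrt(1186) - 1*1296 = sqrt(1186) - 1296 = -1296 + sqrt(1186)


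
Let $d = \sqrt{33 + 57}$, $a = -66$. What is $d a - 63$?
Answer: $-63 - 198 \sqrt{10} \approx -689.13$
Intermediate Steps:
$d = 3 \sqrt{10}$ ($d = \sqrt{90} = 3 \sqrt{10} \approx 9.4868$)
$d a - 63 = 3 \sqrt{10} \left(-66\right) - 63 = - 198 \sqrt{10} - 63 = -63 - 198 \sqrt{10}$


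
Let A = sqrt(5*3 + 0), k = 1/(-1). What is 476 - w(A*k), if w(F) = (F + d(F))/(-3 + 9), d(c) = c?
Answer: 476 + sqrt(15)/3 ≈ 477.29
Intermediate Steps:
k = -1
A = sqrt(15) (A = sqrt(15 + 0) = sqrt(15) ≈ 3.8730)
w(F) = F/3 (w(F) = (F + F)/(-3 + 9) = (2*F)/6 = (2*F)*(1/6) = F/3)
476 - w(A*k) = 476 - sqrt(15)*(-1)/3 = 476 - (-sqrt(15))/3 = 476 - (-1)*sqrt(15)/3 = 476 + sqrt(15)/3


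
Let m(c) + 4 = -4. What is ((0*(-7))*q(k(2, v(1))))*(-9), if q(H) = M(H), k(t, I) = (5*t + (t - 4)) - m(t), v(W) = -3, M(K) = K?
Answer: 0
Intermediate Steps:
m(c) = -8 (m(c) = -4 - 4 = -8)
k(t, I) = 4 + 6*t (k(t, I) = (5*t + (t - 4)) - 1*(-8) = (5*t + (-4 + t)) + 8 = (-4 + 6*t) + 8 = 4 + 6*t)
q(H) = H
((0*(-7))*q(k(2, v(1))))*(-9) = ((0*(-7))*(4 + 6*2))*(-9) = (0*(4 + 12))*(-9) = (0*16)*(-9) = 0*(-9) = 0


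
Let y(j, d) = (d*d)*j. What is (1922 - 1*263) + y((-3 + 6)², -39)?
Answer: 15348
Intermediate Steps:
y(j, d) = j*d² (y(j, d) = d²*j = j*d²)
(1922 - 1*263) + y((-3 + 6)², -39) = (1922 - 1*263) + (-3 + 6)²*(-39)² = (1922 - 263) + 3²*1521 = 1659 + 9*1521 = 1659 + 13689 = 15348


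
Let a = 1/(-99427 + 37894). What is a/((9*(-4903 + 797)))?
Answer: 1/2273890482 ≈ 4.3977e-10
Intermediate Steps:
a = -1/61533 (a = 1/(-61533) = -1/61533 ≈ -1.6251e-5)
a/((9*(-4903 + 797))) = -1/(9*(-4903 + 797))/61533 = -1/(61533*(9*(-4106))) = -1/61533/(-36954) = -1/61533*(-1/36954) = 1/2273890482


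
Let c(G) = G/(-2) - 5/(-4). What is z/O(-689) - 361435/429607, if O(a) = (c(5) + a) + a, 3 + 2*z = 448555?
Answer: -387396195023/2370141819 ≈ -163.45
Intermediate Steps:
z = 224276 (z = -3/2 + (½)*448555 = -3/2 + 448555/2 = 224276)
c(G) = 5/4 - G/2 (c(G) = G*(-½) - 5*(-¼) = -G/2 + 5/4 = 5/4 - G/2)
O(a) = -5/4 + 2*a (O(a) = ((5/4 - ½*5) + a) + a = ((5/4 - 5/2) + a) + a = (-5/4 + a) + a = -5/4 + 2*a)
z/O(-689) - 361435/429607 = 224276/(-5/4 + 2*(-689)) - 361435/429607 = 224276/(-5/4 - 1378) - 361435*1/429607 = 224276/(-5517/4) - 361435/429607 = 224276*(-4/5517) - 361435/429607 = -897104/5517 - 361435/429607 = -387396195023/2370141819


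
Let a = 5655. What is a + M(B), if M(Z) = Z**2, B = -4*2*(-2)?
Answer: 5911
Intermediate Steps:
B = 16 (B = -8*(-2) = 16)
a + M(B) = 5655 + 16**2 = 5655 + 256 = 5911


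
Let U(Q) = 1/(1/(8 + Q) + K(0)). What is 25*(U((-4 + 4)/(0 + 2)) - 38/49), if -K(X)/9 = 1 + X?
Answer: -77250/3479 ≈ -22.205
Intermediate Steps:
K(X) = -9 - 9*X (K(X) = -9*(1 + X) = -9 - 9*X)
U(Q) = 1/(-9 + 1/(8 + Q)) (U(Q) = 1/(1/(8 + Q) + (-9 - 9*0)) = 1/(1/(8 + Q) + (-9 + 0)) = 1/(1/(8 + Q) - 9) = 1/(-9 + 1/(8 + Q)))
25*(U((-4 + 4)/(0 + 2)) - 38/49) = 25*((-8 - (-4 + 4)/(0 + 2))/(71 + 9*((-4 + 4)/(0 + 2))) - 38/49) = 25*((-8 - 0/2)/(71 + 9*(0/2)) - 38*1/49) = 25*((-8 - 0/2)/(71 + 9*(0*(½))) - 38/49) = 25*((-8 - 1*0)/(71 + 9*0) - 38/49) = 25*((-8 + 0)/(71 + 0) - 38/49) = 25*(-8/71 - 38/49) = 25*(-3090/3479) = -77250/3479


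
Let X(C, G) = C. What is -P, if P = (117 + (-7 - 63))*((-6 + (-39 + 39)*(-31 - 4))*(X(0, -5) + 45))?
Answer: 12690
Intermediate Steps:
P = -12690 (P = (117 + (-7 - 63))*((-6 + (-39 + 39)*(-31 - 4))*(0 + 45)) = (117 - 70)*((-6 + 0*(-35))*45) = 47*((-6 + 0)*45) = 47*(-6*45) = 47*(-270) = -12690)
-P = -1*(-12690) = 12690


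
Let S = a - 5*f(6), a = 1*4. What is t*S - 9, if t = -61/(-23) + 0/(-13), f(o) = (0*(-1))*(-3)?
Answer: 37/23 ≈ 1.6087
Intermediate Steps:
a = 4
f(o) = 0 (f(o) = 0*(-3) = 0)
S = 4 (S = 4 - 5*0 = 4 + 0 = 4)
t = 61/23 (t = -61*(-1/23) + 0*(-1/13) = 61/23 + 0 = 61/23 ≈ 2.6522)
t*S - 9 = (61/23)*4 - 9 = 244/23 - 9 = 37/23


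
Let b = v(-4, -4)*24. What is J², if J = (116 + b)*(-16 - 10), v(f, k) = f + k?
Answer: 3904576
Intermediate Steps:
b = -192 (b = (-4 - 4)*24 = -8*24 = -192)
J = 1976 (J = (116 - 192)*(-16 - 10) = -76*(-26) = 1976)
J² = 1976² = 3904576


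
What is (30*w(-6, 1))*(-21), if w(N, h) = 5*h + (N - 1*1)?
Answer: 1260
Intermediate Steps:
w(N, h) = -1 + N + 5*h (w(N, h) = 5*h + (N - 1) = 5*h + (-1 + N) = -1 + N + 5*h)
(30*w(-6, 1))*(-21) = (30*(-1 - 6 + 5*1))*(-21) = (30*(-1 - 6 + 5))*(-21) = (30*(-2))*(-21) = -60*(-21) = 1260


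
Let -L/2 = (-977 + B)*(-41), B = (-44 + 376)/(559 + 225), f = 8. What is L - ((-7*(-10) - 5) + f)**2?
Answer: -8370011/98 ≈ -85408.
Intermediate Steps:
B = 83/196 (B = 332/784 = 332*(1/784) = 83/196 ≈ 0.42347)
L = -7847769/98 (L = -2*(-977 + 83/196)*(-41) = -(-191409)*(-41)/98 = -2*7847769/196 = -7847769/98 ≈ -80079.)
L - ((-7*(-10) - 5) + f)**2 = -7847769/98 - ((-7*(-10) - 5) + 8)**2 = -7847769/98 - ((70 - 5) + 8)**2 = -7847769/98 - (65 + 8)**2 = -7847769/98 - 1*73**2 = -7847769/98 - 1*5329 = -7847769/98 - 5329 = -8370011/98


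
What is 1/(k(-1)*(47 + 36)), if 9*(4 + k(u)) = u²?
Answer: -9/2905 ≈ -0.0030981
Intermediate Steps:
k(u) = -4 + u²/9
1/(k(-1)*(47 + 36)) = 1/((-4 + (⅑)*(-1)²)*(47 + 36)) = 1/((-4 + (⅑)*1)*83) = 1/((-4 + ⅑)*83) = 1/(-35/9*83) = 1/(-2905/9) = -9/2905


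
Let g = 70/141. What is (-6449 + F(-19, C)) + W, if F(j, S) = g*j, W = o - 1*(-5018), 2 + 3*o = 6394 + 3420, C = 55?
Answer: 86021/47 ≈ 1830.2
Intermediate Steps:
o = 9812/3 (o = -⅔ + (6394 + 3420)/3 = -⅔ + (⅓)*9814 = -⅔ + 9814/3 = 9812/3 ≈ 3270.7)
g = 70/141 (g = 70*(1/141) = 70/141 ≈ 0.49645)
W = 24866/3 (W = 9812/3 - 1*(-5018) = 9812/3 + 5018 = 24866/3 ≈ 8288.7)
F(j, S) = 70*j/141
(-6449 + F(-19, C)) + W = (-6449 + (70/141)*(-19)) + 24866/3 = (-6449 - 1330/141) + 24866/3 = -910639/141 + 24866/3 = 86021/47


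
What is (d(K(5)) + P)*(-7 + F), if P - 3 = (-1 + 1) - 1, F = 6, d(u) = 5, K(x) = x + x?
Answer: -7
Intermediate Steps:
K(x) = 2*x
P = 2 (P = 3 + ((-1 + 1) - 1) = 3 + (0 - 1) = 3 - 1 = 2)
(d(K(5)) + P)*(-7 + F) = (5 + 2)*(-7 + 6) = 7*(-1) = -7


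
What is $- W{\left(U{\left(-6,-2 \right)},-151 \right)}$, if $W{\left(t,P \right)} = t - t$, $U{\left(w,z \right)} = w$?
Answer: $0$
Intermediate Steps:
$W{\left(t,P \right)} = 0$
$- W{\left(U{\left(-6,-2 \right)},-151 \right)} = \left(-1\right) 0 = 0$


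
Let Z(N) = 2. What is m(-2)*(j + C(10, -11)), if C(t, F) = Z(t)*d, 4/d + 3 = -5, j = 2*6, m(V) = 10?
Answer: 110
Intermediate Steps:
j = 12
d = -1/2 (d = 4/(-3 - 5) = 4/(-8) = 4*(-1/8) = -1/2 ≈ -0.50000)
C(t, F) = -1 (C(t, F) = 2*(-1/2) = -1)
m(-2)*(j + C(10, -11)) = 10*(12 - 1) = 10*11 = 110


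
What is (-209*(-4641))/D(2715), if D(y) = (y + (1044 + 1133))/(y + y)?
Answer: 2633465835/2446 ≈ 1.0766e+6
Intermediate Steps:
D(y) = (2177 + y)/(2*y) (D(y) = (y + 2177)/((2*y)) = (2177 + y)*(1/(2*y)) = (2177 + y)/(2*y))
(-209*(-4641))/D(2715) = (-209*(-4641))/(((1/2)*(2177 + 2715)/2715)) = 969969/(((1/2)*(1/2715)*4892)) = 969969/(2446/2715) = 969969*(2715/2446) = 2633465835/2446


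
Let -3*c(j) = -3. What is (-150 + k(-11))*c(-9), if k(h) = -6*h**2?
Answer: -876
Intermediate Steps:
c(j) = 1 (c(j) = -1/3*(-3) = 1)
(-150 + k(-11))*c(-9) = (-150 - 6*(-11)**2)*1 = (-150 - 6*121)*1 = (-150 - 726)*1 = -876*1 = -876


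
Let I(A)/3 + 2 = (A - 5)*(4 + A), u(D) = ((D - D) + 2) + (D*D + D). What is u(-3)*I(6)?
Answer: 192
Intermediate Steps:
u(D) = 2 + D + D² (u(D) = (0 + 2) + (D² + D) = 2 + (D + D²) = 2 + D + D²)
I(A) = -6 + 3*(-5 + A)*(4 + A) (I(A) = -6 + 3*((A - 5)*(4 + A)) = -6 + 3*((-5 + A)*(4 + A)) = -6 + 3*(-5 + A)*(4 + A))
u(-3)*I(6) = (2 - 3 + (-3)²)*(-66 - 3*6 + 3*6²) = (2 - 3 + 9)*(-66 - 18 + 3*36) = 8*(-66 - 18 + 108) = 8*24 = 192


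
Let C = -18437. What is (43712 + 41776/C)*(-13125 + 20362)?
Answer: 5832127275216/18437 ≈ 3.1633e+8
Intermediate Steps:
(43712 + 41776/C)*(-13125 + 20362) = (43712 + 41776/(-18437))*(-13125 + 20362) = (43712 + 41776*(-1/18437))*7237 = (43712 - 41776/18437)*7237 = (805876368/18437)*7237 = 5832127275216/18437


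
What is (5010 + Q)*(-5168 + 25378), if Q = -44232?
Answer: -792676620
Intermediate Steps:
(5010 + Q)*(-5168 + 25378) = (5010 - 44232)*(-5168 + 25378) = -39222*20210 = -792676620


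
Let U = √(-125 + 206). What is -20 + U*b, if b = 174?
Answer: 1546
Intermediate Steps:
U = 9 (U = √81 = 9)
-20 + U*b = -20 + 9*174 = -20 + 1566 = 1546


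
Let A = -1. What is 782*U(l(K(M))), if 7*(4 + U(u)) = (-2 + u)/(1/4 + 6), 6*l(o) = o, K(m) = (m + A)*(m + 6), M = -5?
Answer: -556784/175 ≈ -3181.6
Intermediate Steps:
K(m) = (-1 + m)*(6 + m) (K(m) = (m - 1)*(m + 6) = (-1 + m)*(6 + m))
l(o) = o/6
U(u) = -708/175 + 4*u/175 (U(u) = -4 + ((-2 + u)/(1/4 + 6))/7 = -4 + ((-2 + u)/(¼ + 6))/7 = -4 + ((-2 + u)/(25/4))/7 = -4 + ((-2 + u)*(4/25))/7 = -4 + (-8/25 + 4*u/25)/7 = -4 + (-8/175 + 4*u/175) = -708/175 + 4*u/175)
782*U(l(K(M))) = 782*(-708/175 + 4*((-6 + (-5)² + 5*(-5))/6)/175) = 782*(-708/175 + 4*((-6 + 25 - 25)/6)/175) = 782*(-708/175 + 4*((⅙)*(-6))/175) = 782*(-708/175 + (4/175)*(-1)) = 782*(-708/175 - 4/175) = 782*(-712/175) = -556784/175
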